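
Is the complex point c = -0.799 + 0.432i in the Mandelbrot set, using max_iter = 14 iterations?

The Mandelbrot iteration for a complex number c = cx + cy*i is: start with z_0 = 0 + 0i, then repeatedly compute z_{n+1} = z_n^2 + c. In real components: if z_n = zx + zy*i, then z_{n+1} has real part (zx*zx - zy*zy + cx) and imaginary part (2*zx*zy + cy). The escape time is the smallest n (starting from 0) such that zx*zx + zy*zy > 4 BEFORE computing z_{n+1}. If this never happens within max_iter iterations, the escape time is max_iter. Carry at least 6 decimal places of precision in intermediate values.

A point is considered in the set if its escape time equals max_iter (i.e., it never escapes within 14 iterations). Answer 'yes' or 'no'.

z_0 = 0 + 0i, c = -0.7990 + 0.4320i
Iter 1: z = -0.7990 + 0.4320i, |z|^2 = 0.8250
Iter 2: z = -0.3472 + -0.2583i, |z|^2 = 0.1873
Iter 3: z = -0.7452 + 0.6114i, |z|^2 = 0.9291
Iter 4: z = -0.6175 + -0.4792i, |z|^2 = 0.6110
Iter 5: z = -0.6473 + 1.0238i, |z|^2 = 1.4672
Iter 6: z = -1.4283 + -0.8934i, |z|^2 = 2.8381
Iter 7: z = 0.4427 + 2.9841i, |z|^2 = 9.1010
Escaped at iteration 7

Answer: no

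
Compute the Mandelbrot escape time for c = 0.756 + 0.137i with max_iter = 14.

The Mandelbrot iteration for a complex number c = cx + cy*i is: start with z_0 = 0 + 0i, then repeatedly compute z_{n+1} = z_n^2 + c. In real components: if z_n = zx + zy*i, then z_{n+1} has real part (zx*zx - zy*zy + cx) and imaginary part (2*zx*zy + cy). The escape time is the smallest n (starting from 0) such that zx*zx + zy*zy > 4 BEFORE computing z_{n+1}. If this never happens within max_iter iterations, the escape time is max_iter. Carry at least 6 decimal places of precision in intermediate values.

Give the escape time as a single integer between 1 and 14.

z_0 = 0 + 0i, c = 0.7560 + 0.1370i
Iter 1: z = 0.7560 + 0.1370i, |z|^2 = 0.5903
Iter 2: z = 1.3088 + 0.3441i, |z|^2 = 1.8313
Iter 3: z = 2.3504 + 1.0378i, |z|^2 = 6.6016
Escaped at iteration 3

Answer: 3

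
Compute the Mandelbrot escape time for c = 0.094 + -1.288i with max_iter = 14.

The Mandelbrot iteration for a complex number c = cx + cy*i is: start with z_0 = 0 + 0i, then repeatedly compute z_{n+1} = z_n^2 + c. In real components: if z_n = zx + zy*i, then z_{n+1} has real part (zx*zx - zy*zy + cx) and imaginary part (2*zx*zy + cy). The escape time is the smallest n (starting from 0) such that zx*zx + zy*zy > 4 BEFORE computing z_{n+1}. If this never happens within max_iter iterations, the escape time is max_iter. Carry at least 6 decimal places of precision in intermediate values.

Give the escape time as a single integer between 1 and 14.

z_0 = 0 + 0i, c = 0.0940 + -1.2880i
Iter 1: z = 0.0940 + -1.2880i, |z|^2 = 1.6678
Iter 2: z = -1.5561 + -1.5301i, |z|^2 = 4.7628
Escaped at iteration 2

Answer: 2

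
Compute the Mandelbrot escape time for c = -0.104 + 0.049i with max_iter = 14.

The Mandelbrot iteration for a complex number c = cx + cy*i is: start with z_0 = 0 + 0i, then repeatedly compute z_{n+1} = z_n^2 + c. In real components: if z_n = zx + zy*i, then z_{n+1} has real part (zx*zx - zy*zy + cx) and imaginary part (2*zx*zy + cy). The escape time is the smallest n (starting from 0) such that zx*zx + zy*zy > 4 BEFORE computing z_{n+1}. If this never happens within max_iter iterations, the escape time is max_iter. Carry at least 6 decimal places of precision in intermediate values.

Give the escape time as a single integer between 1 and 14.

z_0 = 0 + 0i, c = -0.1040 + 0.0490i
Iter 1: z = -0.1040 + 0.0490i, |z|^2 = 0.0132
Iter 2: z = -0.0956 + 0.0388i, |z|^2 = 0.0106
Iter 3: z = -0.0964 + 0.0416i, |z|^2 = 0.0110
Iter 4: z = -0.0964 + 0.0410i, |z|^2 = 0.0110
Iter 5: z = -0.0964 + 0.0411i, |z|^2 = 0.0110
Iter 6: z = -0.0964 + 0.0411i, |z|^2 = 0.0110
Iter 7: z = -0.0964 + 0.0411i, |z|^2 = 0.0110
Iter 8: z = -0.0964 + 0.0411i, |z|^2 = 0.0110
Iter 9: z = -0.0964 + 0.0411i, |z|^2 = 0.0110
Iter 10: z = -0.0964 + 0.0411i, |z|^2 = 0.0110
Iter 11: z = -0.0964 + 0.0411i, |z|^2 = 0.0110
Iter 12: z = -0.0964 + 0.0411i, |z|^2 = 0.0110
Iter 13: z = -0.0964 + 0.0411i, |z|^2 = 0.0110

Answer: 14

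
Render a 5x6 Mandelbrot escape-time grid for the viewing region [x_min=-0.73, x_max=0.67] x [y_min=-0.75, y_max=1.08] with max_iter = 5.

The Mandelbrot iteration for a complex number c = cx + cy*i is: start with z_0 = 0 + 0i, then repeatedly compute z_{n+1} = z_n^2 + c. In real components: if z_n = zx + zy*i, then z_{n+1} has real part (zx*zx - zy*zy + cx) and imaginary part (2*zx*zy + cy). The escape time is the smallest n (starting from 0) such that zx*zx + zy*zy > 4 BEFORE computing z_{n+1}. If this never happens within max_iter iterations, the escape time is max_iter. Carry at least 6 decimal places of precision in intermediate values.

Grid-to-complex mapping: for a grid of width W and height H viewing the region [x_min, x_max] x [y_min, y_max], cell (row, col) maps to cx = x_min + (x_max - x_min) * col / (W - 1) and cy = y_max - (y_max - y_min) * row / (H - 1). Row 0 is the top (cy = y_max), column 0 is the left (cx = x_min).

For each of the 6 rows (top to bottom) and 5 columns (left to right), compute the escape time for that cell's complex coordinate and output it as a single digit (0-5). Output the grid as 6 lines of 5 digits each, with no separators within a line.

Answer: 34532
45553
55553
55554
55553
45553

Derivation:
(row=0, col=0): c = -0.7300 + 1.0800i → escape time 3
(row=0, col=1): c = -0.3800 + 1.0800i → escape time 4
(row=0, col=2): c = -0.0300 + 1.0800i → escape time 5
(row=0, col=3): c = 0.3200 + 1.0800i → escape time 3
(row=0, col=4): c = 0.6700 + 1.0800i → escape time 2
(row=1, col=0): c = -0.7300 + 0.7140i → escape time 4
(row=1, col=1): c = -0.3800 + 0.7140i → escape time 5
(row=1, col=2): c = -0.0300 + 0.7140i → escape time 5
(row=1, col=3): c = 0.3200 + 0.7140i → escape time 5
(row=1, col=4): c = 0.6700 + 0.7140i → escape time 3
(row=2, col=0): c = -0.7300 + 0.3480i → escape time 5
(row=2, col=1): c = -0.3800 + 0.3480i → escape time 5
(row=2, col=2): c = -0.0300 + 0.3480i → escape time 5
(row=2, col=3): c = 0.3200 + 0.3480i → escape time 5
(row=2, col=4): c = 0.6700 + 0.3480i → escape time 3
(row=3, col=0): c = -0.7300 + -0.0180i → escape time 5
(row=3, col=1): c = -0.3800 + -0.0180i → escape time 5
(row=3, col=2): c = -0.0300 + -0.0180i → escape time 5
(row=3, col=3): c = 0.3200 + -0.0180i → escape time 5
(row=3, col=4): c = 0.6700 + -0.0180i → escape time 4
(row=4, col=0): c = -0.7300 + -0.3840i → escape time 5
(row=4, col=1): c = -0.3800 + -0.3840i → escape time 5
(row=4, col=2): c = -0.0300 + -0.3840i → escape time 5
(row=4, col=3): c = 0.3200 + -0.3840i → escape time 5
(row=4, col=4): c = 0.6700 + -0.3840i → escape time 3
(row=5, col=0): c = -0.7300 + -0.7500i → escape time 4
(row=5, col=1): c = -0.3800 + -0.7500i → escape time 5
(row=5, col=2): c = -0.0300 + -0.7500i → escape time 5
(row=5, col=3): c = 0.3200 + -0.7500i → escape time 5
(row=5, col=4): c = 0.6700 + -0.7500i → escape time 3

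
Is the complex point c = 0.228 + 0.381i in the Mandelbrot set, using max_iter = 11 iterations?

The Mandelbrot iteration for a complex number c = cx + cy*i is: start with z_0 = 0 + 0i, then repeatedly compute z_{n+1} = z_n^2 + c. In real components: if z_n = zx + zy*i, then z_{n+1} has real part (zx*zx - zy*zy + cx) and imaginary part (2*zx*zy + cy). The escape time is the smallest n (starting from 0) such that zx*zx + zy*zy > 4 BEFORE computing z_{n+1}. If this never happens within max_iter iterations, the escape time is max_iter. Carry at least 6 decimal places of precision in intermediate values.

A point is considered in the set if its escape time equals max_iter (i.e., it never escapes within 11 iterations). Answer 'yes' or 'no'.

z_0 = 0 + 0i, c = 0.2280 + 0.3810i
Iter 1: z = 0.2280 + 0.3810i, |z|^2 = 0.1971
Iter 2: z = 0.1348 + 0.5547i, |z|^2 = 0.3259
Iter 3: z = -0.0616 + 0.5306i, |z|^2 = 0.2853
Iter 4: z = -0.0497 + 0.3157i, |z|^2 = 0.1021
Iter 5: z = 0.1308 + 0.3496i, |z|^2 = 0.1393
Iter 6: z = 0.1229 + 0.4725i, |z|^2 = 0.2383
Iter 7: z = 0.0199 + 0.4971i, |z|^2 = 0.2475
Iter 8: z = -0.0187 + 0.4008i, |z|^2 = 0.1610
Iter 9: z = 0.0677 + 0.3660i, |z|^2 = 0.1385
Iter 10: z = 0.0986 + 0.4306i, |z|^2 = 0.1951
Did not escape in 11 iterations → in set

Answer: yes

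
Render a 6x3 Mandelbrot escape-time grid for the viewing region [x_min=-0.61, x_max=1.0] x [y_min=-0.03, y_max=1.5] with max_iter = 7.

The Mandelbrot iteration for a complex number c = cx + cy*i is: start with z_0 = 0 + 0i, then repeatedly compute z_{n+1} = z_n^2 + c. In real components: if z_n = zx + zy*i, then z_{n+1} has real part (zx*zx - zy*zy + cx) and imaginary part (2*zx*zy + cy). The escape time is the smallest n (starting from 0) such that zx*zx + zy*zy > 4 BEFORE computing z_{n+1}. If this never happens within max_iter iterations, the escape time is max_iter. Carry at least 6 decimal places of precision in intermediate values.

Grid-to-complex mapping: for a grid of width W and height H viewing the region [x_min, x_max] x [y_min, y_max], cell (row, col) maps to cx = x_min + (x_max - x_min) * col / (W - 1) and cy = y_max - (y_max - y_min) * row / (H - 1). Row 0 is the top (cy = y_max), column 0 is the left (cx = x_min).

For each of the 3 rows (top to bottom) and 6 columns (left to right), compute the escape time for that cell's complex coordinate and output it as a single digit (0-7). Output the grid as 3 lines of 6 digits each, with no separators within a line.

(row=0, col=0): c = -0.6100 + 1.5000i → escape time 2
(row=0, col=1): c = -0.2880 + 1.5000i → escape time 2
(row=0, col=2): c = 0.0340 + 1.5000i → escape time 2
(row=0, col=3): c = 0.3560 + 1.5000i → escape time 2
(row=0, col=4): c = 0.6780 + 1.5000i → escape time 2
(row=0, col=5): c = 1.0000 + 1.5000i → escape time 2
(row=1, col=0): c = -0.6100 + 0.7350i → escape time 5
(row=1, col=1): c = -0.2880 + 0.7350i → escape time 7
(row=1, col=2): c = 0.0340 + 0.7350i → escape time 7
(row=1, col=3): c = 0.3560 + 0.7350i → escape time 5
(row=1, col=4): c = 0.6780 + 0.7350i → escape time 3
(row=1, col=5): c = 1.0000 + 0.7350i → escape time 2
(row=2, col=0): c = -0.6100 + -0.0300i → escape time 7
(row=2, col=1): c = -0.2880 + -0.0300i → escape time 7
(row=2, col=2): c = 0.0340 + -0.0300i → escape time 7
(row=2, col=3): c = 0.3560 + -0.0300i → escape time 7
(row=2, col=4): c = 0.6780 + -0.0300i → escape time 4
(row=2, col=5): c = 1.0000 + -0.0300i → escape time 2

Answer: 222222
577532
777742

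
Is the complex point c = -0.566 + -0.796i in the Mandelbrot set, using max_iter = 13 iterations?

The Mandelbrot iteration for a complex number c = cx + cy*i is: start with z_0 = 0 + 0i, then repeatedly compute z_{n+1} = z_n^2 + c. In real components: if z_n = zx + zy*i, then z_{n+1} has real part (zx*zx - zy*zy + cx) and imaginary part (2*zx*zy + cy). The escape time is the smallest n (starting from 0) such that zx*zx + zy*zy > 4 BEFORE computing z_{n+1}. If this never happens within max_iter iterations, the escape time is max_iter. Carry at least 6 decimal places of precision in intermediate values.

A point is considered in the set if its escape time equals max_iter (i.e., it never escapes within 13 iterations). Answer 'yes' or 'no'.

Answer: no

Derivation:
z_0 = 0 + 0i, c = -0.5660 + -0.7960i
Iter 1: z = -0.5660 + -0.7960i, |z|^2 = 0.9540
Iter 2: z = -0.8793 + 0.1051i, |z|^2 = 0.7841
Iter 3: z = 0.1961 + -0.9808i, |z|^2 = 1.0004
Iter 4: z = -1.4895 + -1.1806i, |z|^2 = 3.6123
Iter 5: z = 0.2588 + 2.7209i, |z|^2 = 7.4701
Escaped at iteration 5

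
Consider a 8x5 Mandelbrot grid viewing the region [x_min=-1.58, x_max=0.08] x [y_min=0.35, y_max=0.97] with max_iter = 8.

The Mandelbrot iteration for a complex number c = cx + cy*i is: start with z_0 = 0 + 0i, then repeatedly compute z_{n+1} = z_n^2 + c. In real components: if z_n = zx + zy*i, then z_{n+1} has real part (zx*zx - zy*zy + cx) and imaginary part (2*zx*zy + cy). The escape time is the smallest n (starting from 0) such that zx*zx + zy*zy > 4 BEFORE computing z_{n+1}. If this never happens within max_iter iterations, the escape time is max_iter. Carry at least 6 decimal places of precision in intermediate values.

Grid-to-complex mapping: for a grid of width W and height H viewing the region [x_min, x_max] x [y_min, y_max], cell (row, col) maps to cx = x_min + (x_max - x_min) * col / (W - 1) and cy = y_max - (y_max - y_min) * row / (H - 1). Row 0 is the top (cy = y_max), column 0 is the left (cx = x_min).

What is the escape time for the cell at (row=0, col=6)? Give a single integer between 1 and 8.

Answer: 8

Derivation:
z_0 = 0 + 0i, c = -0.1571 + 0.9700i
Iter 1: z = -0.1571 + 0.9700i, |z|^2 = 0.9656
Iter 2: z = -1.0733 + 0.6651i, |z|^2 = 1.5945
Iter 3: z = 0.5525 + -0.4579i, |z|^2 = 0.5149
Iter 4: z = -0.0615 + 0.4640i, |z|^2 = 0.2191
Iter 5: z = -0.3687 + 0.9129i, |z|^2 = 0.9694
Iter 6: z = -0.8546 + 0.2968i, |z|^2 = 0.8185
Iter 7: z = 0.4852 + 0.4627i, |z|^2 = 0.4494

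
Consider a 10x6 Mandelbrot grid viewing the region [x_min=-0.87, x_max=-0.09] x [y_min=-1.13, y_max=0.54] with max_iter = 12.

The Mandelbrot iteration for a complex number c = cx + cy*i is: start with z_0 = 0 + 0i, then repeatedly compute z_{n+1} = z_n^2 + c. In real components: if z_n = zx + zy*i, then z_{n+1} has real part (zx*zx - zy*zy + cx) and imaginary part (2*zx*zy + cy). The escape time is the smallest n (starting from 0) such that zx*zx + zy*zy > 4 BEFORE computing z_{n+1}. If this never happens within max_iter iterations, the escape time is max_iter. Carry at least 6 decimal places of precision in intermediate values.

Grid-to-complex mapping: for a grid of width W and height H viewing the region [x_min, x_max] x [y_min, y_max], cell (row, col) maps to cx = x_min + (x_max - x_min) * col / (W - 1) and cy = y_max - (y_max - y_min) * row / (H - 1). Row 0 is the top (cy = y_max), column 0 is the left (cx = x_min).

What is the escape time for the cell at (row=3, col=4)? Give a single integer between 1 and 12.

Answer: 12

Derivation:
z_0 = 0 + 0i, c = -0.5233 + -0.4620i
Iter 1: z = -0.5233 + -0.4620i, |z|^2 = 0.4873
Iter 2: z = -0.4629 + 0.0216i, |z|^2 = 0.2147
Iter 3: z = -0.3095 + -0.4820i, |z|^2 = 0.3281
Iter 4: z = -0.6598 + -0.1636i, |z|^2 = 0.4621
Iter 5: z = -0.1148 + -0.2460i, |z|^2 = 0.0737
Iter 6: z = -0.5707 + -0.4055i, |z|^2 = 0.4902
Iter 7: z = -0.3621 + 0.0009i, |z|^2 = 0.1311
Iter 8: z = -0.3922 + -0.4626i, |z|^2 = 0.3679
Iter 9: z = -0.5835 + -0.0991i, |z|^2 = 0.3503
Iter 10: z = -0.1927 + -0.3464i, |z|^2 = 0.1571
Iter 11: z = -0.6062 + -0.3285i, |z|^2 = 0.4754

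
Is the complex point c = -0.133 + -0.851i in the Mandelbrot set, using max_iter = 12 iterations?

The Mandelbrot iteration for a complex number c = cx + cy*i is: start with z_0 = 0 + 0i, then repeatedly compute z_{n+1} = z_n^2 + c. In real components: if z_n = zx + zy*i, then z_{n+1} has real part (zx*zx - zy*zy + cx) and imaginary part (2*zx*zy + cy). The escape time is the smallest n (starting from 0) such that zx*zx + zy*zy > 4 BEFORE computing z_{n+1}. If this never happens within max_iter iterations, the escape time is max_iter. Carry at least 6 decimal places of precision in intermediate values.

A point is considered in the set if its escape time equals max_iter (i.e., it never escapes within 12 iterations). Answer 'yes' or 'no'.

Answer: yes

Derivation:
z_0 = 0 + 0i, c = -0.1330 + -0.8510i
Iter 1: z = -0.1330 + -0.8510i, |z|^2 = 0.7419
Iter 2: z = -0.8395 + -0.6246i, |z|^2 = 1.0949
Iter 3: z = 0.1816 + 0.1978i, |z|^2 = 0.0721
Iter 4: z = -0.1391 + -0.7792i, |z|^2 = 0.6265
Iter 5: z = -0.7207 + -0.6342i, |z|^2 = 0.9217
Iter 6: z = -0.0157 + 0.0632i, |z|^2 = 0.0042
Iter 7: z = -0.1367 + -0.8530i, |z|^2 = 0.7463
Iter 8: z = -0.8419 + -0.6177i, |z|^2 = 1.0904
Iter 9: z = 0.1942 + 0.1891i, |z|^2 = 0.0735
Iter 10: z = -0.1310 + -0.7776i, |z|^2 = 0.6218
Iter 11: z = -0.7204 + -0.6472i, |z|^2 = 0.9379
Did not escape in 12 iterations → in set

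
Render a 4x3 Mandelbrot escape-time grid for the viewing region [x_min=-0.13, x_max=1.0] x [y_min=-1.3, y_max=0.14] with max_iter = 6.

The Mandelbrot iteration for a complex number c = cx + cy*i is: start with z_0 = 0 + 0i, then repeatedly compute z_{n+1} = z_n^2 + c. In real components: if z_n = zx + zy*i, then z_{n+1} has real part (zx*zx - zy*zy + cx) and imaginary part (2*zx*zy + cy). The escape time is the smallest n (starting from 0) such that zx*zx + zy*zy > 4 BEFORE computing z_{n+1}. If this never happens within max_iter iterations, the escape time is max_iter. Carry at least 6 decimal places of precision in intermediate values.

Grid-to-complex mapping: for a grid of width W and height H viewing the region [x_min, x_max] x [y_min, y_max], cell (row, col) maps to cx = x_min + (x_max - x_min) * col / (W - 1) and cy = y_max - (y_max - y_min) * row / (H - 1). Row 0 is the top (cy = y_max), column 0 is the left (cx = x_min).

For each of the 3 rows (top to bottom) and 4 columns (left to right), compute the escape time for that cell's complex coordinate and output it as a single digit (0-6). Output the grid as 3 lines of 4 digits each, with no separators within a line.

(row=0, col=0): c = -0.1300 + 0.1400i → escape time 6
(row=0, col=1): c = 0.2467 + 0.1400i → escape time 6
(row=0, col=2): c = 0.6233 + 0.1400i → escape time 4
(row=0, col=3): c = 1.0000 + 0.1400i → escape time 2
(row=1, col=0): c = -0.1300 + -0.5800i → escape time 6
(row=1, col=1): c = 0.2467 + -0.5800i → escape time 6
(row=1, col=2): c = 0.6233 + -0.5800i → escape time 3
(row=1, col=3): c = 1.0000 + -0.5800i → escape time 2
(row=2, col=0): c = -0.1300 + -1.3000i → escape time 2
(row=2, col=1): c = 0.2467 + -1.3000i → escape time 2
(row=2, col=2): c = 0.6233 + -1.3000i → escape time 2
(row=2, col=3): c = 1.0000 + -1.3000i → escape time 2

Answer: 6642
6632
2222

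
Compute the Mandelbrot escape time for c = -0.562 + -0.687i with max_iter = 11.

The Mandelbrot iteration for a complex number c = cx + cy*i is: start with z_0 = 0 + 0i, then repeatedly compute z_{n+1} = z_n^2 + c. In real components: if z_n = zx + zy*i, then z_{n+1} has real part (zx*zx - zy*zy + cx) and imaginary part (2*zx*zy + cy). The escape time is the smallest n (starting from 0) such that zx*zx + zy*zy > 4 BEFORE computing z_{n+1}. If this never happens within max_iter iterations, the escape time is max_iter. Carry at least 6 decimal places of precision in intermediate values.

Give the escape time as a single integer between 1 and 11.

Answer: 9

Derivation:
z_0 = 0 + 0i, c = -0.5620 + -0.6870i
Iter 1: z = -0.5620 + -0.6870i, |z|^2 = 0.7878
Iter 2: z = -0.7181 + 0.0852i, |z|^2 = 0.5230
Iter 3: z = -0.0536 + -0.8094i, |z|^2 = 0.6579
Iter 4: z = -1.2142 + -0.6003i, |z|^2 = 1.8346
Iter 5: z = 0.5519 + 0.7708i, |z|^2 = 0.8986
Iter 6: z = -0.8515 + 0.1637i, |z|^2 = 0.7519
Iter 7: z = 0.1363 + -0.9658i, |z|^2 = 0.9514
Iter 8: z = -1.4763 + -0.9503i, |z|^2 = 3.0825
Iter 9: z = 0.7142 + 2.1189i, |z|^2 = 4.9998
Escaped at iteration 9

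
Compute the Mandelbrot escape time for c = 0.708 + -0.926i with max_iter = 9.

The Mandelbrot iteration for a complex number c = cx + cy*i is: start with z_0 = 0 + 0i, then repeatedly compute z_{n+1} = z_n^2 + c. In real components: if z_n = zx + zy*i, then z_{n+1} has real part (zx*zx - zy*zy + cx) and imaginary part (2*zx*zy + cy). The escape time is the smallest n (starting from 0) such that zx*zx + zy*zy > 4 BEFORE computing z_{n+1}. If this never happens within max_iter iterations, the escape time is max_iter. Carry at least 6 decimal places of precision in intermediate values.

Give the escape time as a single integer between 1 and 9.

Answer: 2

Derivation:
z_0 = 0 + 0i, c = 0.7080 + -0.9260i
Iter 1: z = 0.7080 + -0.9260i, |z|^2 = 1.3587
Iter 2: z = 0.3518 + -2.2372i, |z|^2 = 5.1289
Escaped at iteration 2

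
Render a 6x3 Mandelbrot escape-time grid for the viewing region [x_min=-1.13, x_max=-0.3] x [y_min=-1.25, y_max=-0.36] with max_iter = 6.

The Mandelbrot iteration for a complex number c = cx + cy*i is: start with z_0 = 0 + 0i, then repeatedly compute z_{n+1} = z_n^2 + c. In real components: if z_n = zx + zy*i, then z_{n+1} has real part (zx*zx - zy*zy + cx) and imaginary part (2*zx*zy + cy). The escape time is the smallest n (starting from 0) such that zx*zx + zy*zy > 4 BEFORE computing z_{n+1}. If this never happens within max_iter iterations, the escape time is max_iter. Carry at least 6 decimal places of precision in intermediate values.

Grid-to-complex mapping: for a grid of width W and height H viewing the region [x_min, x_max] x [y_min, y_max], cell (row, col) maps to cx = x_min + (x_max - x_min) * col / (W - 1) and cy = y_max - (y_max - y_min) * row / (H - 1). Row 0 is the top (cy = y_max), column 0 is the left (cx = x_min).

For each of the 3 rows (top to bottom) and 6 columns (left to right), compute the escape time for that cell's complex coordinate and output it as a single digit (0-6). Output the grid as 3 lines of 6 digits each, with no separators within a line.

(row=0, col=0): c = -1.1300 + -0.3600i → escape time 6
(row=0, col=1): c = -0.9640 + -0.3600i → escape time 6
(row=0, col=2): c = -0.7980 + -0.3600i → escape time 6
(row=0, col=3): c = -0.6320 + -0.3600i → escape time 6
(row=0, col=4): c = -0.4660 + -0.3600i → escape time 6
(row=0, col=5): c = -0.3000 + -0.3600i → escape time 6
(row=1, col=0): c = -1.1300 + -0.8050i → escape time 3
(row=1, col=1): c = -0.9640 + -0.8050i → escape time 3
(row=1, col=2): c = -0.7980 + -0.8050i → escape time 4
(row=1, col=3): c = -0.6320 + -0.8050i → escape time 4
(row=1, col=4): c = -0.4660 + -0.8050i → escape time 6
(row=1, col=5): c = -0.3000 + -0.8050i → escape time 6
(row=2, col=0): c = -1.1300 + -1.2500i → escape time 2
(row=2, col=1): c = -0.9640 + -1.2500i → escape time 3
(row=2, col=2): c = -0.7980 + -1.2500i → escape time 3
(row=2, col=3): c = -0.6320 + -1.2500i → escape time 3
(row=2, col=4): c = -0.4660 + -1.2500i → escape time 3
(row=2, col=5): c = -0.3000 + -1.2500i → escape time 3

Answer: 666666
334466
233333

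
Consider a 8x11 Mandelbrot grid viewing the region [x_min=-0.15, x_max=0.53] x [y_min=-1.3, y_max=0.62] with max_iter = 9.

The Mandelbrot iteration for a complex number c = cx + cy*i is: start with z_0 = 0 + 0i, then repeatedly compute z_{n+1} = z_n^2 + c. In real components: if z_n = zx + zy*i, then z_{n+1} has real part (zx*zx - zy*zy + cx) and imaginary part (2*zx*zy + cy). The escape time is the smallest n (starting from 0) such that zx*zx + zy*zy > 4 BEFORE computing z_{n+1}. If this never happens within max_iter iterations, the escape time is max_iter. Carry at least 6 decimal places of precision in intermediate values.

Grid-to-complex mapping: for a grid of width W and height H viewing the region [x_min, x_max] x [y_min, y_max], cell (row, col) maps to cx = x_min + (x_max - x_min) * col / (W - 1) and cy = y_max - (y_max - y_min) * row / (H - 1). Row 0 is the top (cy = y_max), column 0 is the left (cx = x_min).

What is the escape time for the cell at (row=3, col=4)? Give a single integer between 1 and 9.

z_0 = 0 + 0i, c = 0.2386 + 0.0440i
Iter 1: z = 0.2386 + 0.0440i, |z|^2 = 0.0589
Iter 2: z = 0.2936 + 0.0650i, |z|^2 = 0.0904
Iter 3: z = 0.3205 + 0.0822i, |z|^2 = 0.1095
Iter 4: z = 0.3346 + 0.0967i, |z|^2 = 0.1213
Iter 5: z = 0.3412 + 0.1087i, |z|^2 = 0.1282
Iter 6: z = 0.3431 + 0.1182i, |z|^2 = 0.1317
Iter 7: z = 0.3424 + 0.1251i, |z|^2 = 0.1329
Iter 8: z = 0.3401 + 0.1297i, |z|^2 = 0.1325

Answer: 9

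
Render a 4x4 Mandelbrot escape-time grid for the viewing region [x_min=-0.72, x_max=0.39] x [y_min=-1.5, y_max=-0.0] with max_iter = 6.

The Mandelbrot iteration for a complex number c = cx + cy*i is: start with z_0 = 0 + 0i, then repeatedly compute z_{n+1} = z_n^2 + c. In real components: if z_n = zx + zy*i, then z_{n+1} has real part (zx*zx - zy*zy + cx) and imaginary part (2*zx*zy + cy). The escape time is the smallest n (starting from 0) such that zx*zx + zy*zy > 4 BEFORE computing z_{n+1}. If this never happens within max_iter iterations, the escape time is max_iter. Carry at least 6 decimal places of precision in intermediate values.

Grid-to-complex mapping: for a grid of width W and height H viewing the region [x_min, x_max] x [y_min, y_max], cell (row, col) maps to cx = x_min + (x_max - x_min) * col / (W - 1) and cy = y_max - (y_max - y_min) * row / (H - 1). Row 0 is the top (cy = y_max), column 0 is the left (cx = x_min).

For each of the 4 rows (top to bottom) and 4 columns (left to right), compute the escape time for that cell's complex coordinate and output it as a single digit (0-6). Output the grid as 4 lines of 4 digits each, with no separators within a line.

Answer: 6666
6666
3563
2222

Derivation:
(row=0, col=0): c = -0.7200 + -0.0000i → escape time 6
(row=0, col=1): c = -0.3500 + -0.0000i → escape time 6
(row=0, col=2): c = 0.0200 + -0.0000i → escape time 6
(row=0, col=3): c = 0.3900 + -0.0000i → escape time 6
(row=1, col=0): c = -0.7200 + -0.5000i → escape time 6
(row=1, col=1): c = -0.3500 + -0.5000i → escape time 6
(row=1, col=2): c = 0.0200 + -0.5000i → escape time 6
(row=1, col=3): c = 0.3900 + -0.5000i → escape time 6
(row=2, col=0): c = -0.7200 + -1.0000i → escape time 3
(row=2, col=1): c = -0.3500 + -1.0000i → escape time 5
(row=2, col=2): c = 0.0200 + -1.0000i → escape time 6
(row=2, col=3): c = 0.3900 + -1.0000i → escape time 3
(row=3, col=0): c = -0.7200 + -1.5000i → escape time 2
(row=3, col=1): c = -0.3500 + -1.5000i → escape time 2
(row=3, col=2): c = 0.0200 + -1.5000i → escape time 2
(row=3, col=3): c = 0.3900 + -1.5000i → escape time 2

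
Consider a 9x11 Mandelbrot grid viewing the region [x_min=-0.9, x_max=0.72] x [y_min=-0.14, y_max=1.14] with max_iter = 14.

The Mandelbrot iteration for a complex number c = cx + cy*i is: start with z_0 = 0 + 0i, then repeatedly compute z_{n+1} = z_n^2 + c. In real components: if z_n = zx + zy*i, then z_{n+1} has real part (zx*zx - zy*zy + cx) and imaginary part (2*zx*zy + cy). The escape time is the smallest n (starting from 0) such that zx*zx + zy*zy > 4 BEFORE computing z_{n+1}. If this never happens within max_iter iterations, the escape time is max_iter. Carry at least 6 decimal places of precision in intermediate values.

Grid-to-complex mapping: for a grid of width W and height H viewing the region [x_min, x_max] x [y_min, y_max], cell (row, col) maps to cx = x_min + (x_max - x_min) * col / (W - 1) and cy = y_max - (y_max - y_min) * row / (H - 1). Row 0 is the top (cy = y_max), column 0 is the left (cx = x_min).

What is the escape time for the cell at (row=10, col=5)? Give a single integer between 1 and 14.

z_0 = 0 + 0i, c = 0.1125 + -0.1400i
Iter 1: z = 0.1125 + -0.1400i, |z|^2 = 0.0323
Iter 2: z = 0.1056 + -0.1715i, |z|^2 = 0.0406
Iter 3: z = 0.0942 + -0.1762i, |z|^2 = 0.0399
Iter 4: z = 0.0903 + -0.1732i, |z|^2 = 0.0382
Iter 5: z = 0.0907 + -0.1713i, |z|^2 = 0.0376
Iter 6: z = 0.0914 + -0.1711i, |z|^2 = 0.0376
Iter 7: z = 0.0916 + -0.1713i, |z|^2 = 0.0377
Iter 8: z = 0.0916 + -0.1714i, |z|^2 = 0.0378
Iter 9: z = 0.0915 + -0.1714i, |z|^2 = 0.0377
Iter 10: z = 0.0915 + -0.1714i, |z|^2 = 0.0377
Iter 11: z = 0.0915 + -0.1714i, |z|^2 = 0.0377
Iter 12: z = 0.0915 + -0.1714i, |z|^2 = 0.0377
Iter 13: z = 0.0915 + -0.1714i, |z|^2 = 0.0377

Answer: 14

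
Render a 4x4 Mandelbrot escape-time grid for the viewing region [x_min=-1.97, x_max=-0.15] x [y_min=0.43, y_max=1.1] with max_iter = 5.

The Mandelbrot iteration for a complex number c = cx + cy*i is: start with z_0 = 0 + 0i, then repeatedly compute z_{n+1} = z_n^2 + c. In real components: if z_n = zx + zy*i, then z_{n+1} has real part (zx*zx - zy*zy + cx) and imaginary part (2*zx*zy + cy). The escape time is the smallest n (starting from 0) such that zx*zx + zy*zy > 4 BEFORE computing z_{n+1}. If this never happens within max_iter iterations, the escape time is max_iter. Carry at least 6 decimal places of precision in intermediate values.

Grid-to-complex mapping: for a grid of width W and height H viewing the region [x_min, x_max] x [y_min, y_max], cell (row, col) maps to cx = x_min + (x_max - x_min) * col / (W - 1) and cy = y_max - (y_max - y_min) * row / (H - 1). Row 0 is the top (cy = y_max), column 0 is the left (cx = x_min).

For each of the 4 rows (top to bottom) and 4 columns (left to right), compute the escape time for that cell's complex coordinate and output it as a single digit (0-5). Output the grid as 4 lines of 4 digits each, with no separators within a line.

(row=0, col=0): c = -1.9700 + 1.1000i → escape time 1
(row=0, col=1): c = -1.3633 + 1.1000i → escape time 2
(row=0, col=2): c = -0.7567 + 1.1000i → escape time 3
(row=0, col=3): c = -0.1500 + 1.1000i → escape time 5
(row=1, col=0): c = -1.9700 + 0.8767i → escape time 1
(row=1, col=1): c = -1.3633 + 0.8767i → escape time 3
(row=1, col=2): c = -0.7567 + 0.8767i → escape time 4
(row=1, col=3): c = -0.1500 + 0.8767i → escape time 5
(row=2, col=0): c = -1.9700 + 0.6533i → escape time 1
(row=2, col=1): c = -1.3633 + 0.6533i → escape time 3
(row=2, col=2): c = -0.7567 + 0.6533i → escape time 5
(row=2, col=3): c = -0.1500 + 0.6533i → escape time 5
(row=3, col=0): c = -1.9700 + 0.4300i → escape time 1
(row=3, col=1): c = -1.3633 + 0.4300i → escape time 4
(row=3, col=2): c = -0.7567 + 0.4300i → escape time 5
(row=3, col=3): c = -0.1500 + 0.4300i → escape time 5

Answer: 1235
1345
1355
1455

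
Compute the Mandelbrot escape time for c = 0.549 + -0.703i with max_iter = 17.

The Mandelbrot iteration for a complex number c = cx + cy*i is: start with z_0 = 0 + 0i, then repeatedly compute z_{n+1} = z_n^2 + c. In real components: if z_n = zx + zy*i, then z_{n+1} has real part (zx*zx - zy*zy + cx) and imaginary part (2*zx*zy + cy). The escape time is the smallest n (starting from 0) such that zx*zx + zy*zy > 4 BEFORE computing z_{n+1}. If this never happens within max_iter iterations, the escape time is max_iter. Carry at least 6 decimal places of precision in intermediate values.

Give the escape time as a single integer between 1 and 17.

Answer: 3

Derivation:
z_0 = 0 + 0i, c = 0.5490 + -0.7030i
Iter 1: z = 0.5490 + -0.7030i, |z|^2 = 0.7956
Iter 2: z = 0.3562 + -1.4749i, |z|^2 = 2.3022
Iter 3: z = -1.4994 + -1.7537i, |z|^2 = 5.3238
Escaped at iteration 3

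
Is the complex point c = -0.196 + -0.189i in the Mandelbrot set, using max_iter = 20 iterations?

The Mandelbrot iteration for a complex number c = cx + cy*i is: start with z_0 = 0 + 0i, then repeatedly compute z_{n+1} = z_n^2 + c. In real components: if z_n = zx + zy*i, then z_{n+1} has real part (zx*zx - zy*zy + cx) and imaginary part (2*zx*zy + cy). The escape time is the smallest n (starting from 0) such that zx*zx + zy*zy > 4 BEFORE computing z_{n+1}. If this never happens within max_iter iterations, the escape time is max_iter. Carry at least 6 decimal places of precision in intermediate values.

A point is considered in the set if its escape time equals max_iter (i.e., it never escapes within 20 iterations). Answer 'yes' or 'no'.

Answer: yes

Derivation:
z_0 = 0 + 0i, c = -0.1960 + -0.1890i
Iter 1: z = -0.1960 + -0.1890i, |z|^2 = 0.0741
Iter 2: z = -0.1933 + -0.1149i, |z|^2 = 0.0506
Iter 3: z = -0.1718 + -0.1446i, |z|^2 = 0.0504
Iter 4: z = -0.1874 + -0.1393i, |z|^2 = 0.0545
Iter 5: z = -0.1803 + -0.1368i, |z|^2 = 0.0512
Iter 6: z = -0.1822 + -0.1397i, |z|^2 = 0.0527
Iter 7: z = -0.1823 + -0.1381i, |z|^2 = 0.0523
Iter 8: z = -0.1818 + -0.1386i, |z|^2 = 0.0523
Iter 9: z = -0.1822 + -0.1386i, |z|^2 = 0.0524
Iter 10: z = -0.1820 + -0.1385i, |z|^2 = 0.0523
Iter 11: z = -0.1821 + -0.1386i, |z|^2 = 0.0523
Iter 12: z = -0.1821 + -0.1385i, |z|^2 = 0.0523
Iter 13: z = -0.1820 + -0.1386i, |z|^2 = 0.0523
Iter 14: z = -0.1821 + -0.1386i, |z|^2 = 0.0523
Iter 15: z = -0.1821 + -0.1386i, |z|^2 = 0.0523
Iter 16: z = -0.1821 + -0.1386i, |z|^2 = 0.0523
Iter 17: z = -0.1821 + -0.1386i, |z|^2 = 0.0523
Iter 18: z = -0.1821 + -0.1386i, |z|^2 = 0.0523
Iter 19: z = -0.1821 + -0.1386i, |z|^2 = 0.0523
Did not escape in 20 iterations → in set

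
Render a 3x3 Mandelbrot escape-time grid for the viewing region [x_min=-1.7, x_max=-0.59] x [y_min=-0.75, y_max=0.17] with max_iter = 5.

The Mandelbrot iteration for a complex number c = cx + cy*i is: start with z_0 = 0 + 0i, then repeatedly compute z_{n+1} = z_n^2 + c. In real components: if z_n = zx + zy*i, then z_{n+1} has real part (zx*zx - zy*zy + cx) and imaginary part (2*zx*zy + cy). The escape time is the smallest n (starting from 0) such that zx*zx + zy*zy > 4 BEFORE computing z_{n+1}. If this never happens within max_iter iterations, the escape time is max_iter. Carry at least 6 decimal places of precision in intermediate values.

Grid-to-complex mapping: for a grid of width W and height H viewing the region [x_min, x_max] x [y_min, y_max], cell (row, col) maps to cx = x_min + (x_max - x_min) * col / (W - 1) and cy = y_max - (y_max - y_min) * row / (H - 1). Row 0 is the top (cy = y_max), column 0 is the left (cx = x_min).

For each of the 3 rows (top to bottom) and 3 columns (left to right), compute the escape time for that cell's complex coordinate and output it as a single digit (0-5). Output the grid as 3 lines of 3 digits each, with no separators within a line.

Answer: 455
455
335

Derivation:
(row=0, col=0): c = -1.7000 + 0.1700i → escape time 4
(row=0, col=1): c = -1.1450 + 0.1700i → escape time 5
(row=0, col=2): c = -0.5900 + 0.1700i → escape time 5
(row=1, col=0): c = -1.7000 + -0.2900i → escape time 4
(row=1, col=1): c = -1.1450 + -0.2900i → escape time 5
(row=1, col=2): c = -0.5900 + -0.2900i → escape time 5
(row=2, col=0): c = -1.7000 + -0.7500i → escape time 3
(row=2, col=1): c = -1.1450 + -0.7500i → escape time 3
(row=2, col=2): c = -0.5900 + -0.7500i → escape time 5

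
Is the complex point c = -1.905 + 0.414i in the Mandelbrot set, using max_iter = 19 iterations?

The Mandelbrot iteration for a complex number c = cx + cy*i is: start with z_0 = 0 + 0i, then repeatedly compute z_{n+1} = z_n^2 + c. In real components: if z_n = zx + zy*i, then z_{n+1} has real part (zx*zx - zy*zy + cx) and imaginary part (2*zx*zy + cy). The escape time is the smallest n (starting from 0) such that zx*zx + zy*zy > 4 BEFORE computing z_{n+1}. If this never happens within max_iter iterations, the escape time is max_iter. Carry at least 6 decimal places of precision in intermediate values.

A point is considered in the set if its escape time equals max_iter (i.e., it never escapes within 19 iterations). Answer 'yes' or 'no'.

z_0 = 0 + 0i, c = -1.9050 + 0.4140i
Iter 1: z = -1.9050 + 0.4140i, |z|^2 = 3.8004
Iter 2: z = 1.5526 + -1.1633i, |z|^2 = 3.7640
Iter 3: z = -0.8477 + -3.1985i, |z|^2 = 10.9488
Escaped at iteration 3

Answer: no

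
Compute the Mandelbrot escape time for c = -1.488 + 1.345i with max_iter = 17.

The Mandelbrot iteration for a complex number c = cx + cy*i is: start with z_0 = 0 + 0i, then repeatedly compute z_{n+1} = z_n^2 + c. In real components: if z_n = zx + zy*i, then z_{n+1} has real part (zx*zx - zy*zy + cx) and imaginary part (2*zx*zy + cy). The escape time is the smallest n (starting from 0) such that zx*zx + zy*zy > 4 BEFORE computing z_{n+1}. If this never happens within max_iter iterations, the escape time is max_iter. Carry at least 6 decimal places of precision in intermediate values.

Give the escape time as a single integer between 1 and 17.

z_0 = 0 + 0i, c = -1.4880 + 1.3450i
Iter 1: z = -1.4880 + 1.3450i, |z|^2 = 4.0232
Escaped at iteration 1

Answer: 1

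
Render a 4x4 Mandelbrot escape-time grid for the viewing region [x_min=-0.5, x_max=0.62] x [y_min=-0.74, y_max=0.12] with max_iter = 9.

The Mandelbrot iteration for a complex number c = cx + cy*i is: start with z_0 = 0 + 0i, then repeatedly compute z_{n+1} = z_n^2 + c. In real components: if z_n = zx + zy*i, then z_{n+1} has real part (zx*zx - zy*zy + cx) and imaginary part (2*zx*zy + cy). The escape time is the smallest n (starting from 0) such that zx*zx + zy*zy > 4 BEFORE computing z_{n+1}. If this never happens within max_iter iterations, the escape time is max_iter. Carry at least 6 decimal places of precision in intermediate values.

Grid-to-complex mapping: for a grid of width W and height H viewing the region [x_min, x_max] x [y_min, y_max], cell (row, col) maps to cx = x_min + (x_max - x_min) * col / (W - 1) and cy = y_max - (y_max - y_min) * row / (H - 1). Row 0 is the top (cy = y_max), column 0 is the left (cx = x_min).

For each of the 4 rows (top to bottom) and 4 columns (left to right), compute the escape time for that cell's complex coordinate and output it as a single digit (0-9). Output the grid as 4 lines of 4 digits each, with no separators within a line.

(row=0, col=0): c = -0.5000 + 0.1200i → escape time 9
(row=0, col=1): c = -0.1267 + 0.1200i → escape time 9
(row=0, col=2): c = 0.2467 + 0.1200i → escape time 9
(row=0, col=3): c = 0.6200 + 0.1200i → escape time 4
(row=1, col=0): c = -0.5000 + -0.1667i → escape time 9
(row=1, col=1): c = -0.1267 + -0.1667i → escape time 9
(row=1, col=2): c = 0.2467 + -0.1667i → escape time 9
(row=1, col=3): c = 0.6200 + -0.1667i → escape time 4
(row=2, col=0): c = -0.5000 + -0.4533i → escape time 9
(row=2, col=1): c = -0.1267 + -0.4533i → escape time 9
(row=2, col=2): c = 0.2467 + -0.4533i → escape time 9
(row=2, col=3): c = 0.6200 + -0.4533i → escape time 3
(row=3, col=0): c = -0.5000 + -0.7400i → escape time 6
(row=3, col=1): c = -0.1267 + -0.7400i → escape time 9
(row=3, col=2): c = 0.2467 + -0.7400i → escape time 6
(row=3, col=3): c = 0.6200 + -0.7400i → escape time 3

Answer: 9994
9994
9993
6963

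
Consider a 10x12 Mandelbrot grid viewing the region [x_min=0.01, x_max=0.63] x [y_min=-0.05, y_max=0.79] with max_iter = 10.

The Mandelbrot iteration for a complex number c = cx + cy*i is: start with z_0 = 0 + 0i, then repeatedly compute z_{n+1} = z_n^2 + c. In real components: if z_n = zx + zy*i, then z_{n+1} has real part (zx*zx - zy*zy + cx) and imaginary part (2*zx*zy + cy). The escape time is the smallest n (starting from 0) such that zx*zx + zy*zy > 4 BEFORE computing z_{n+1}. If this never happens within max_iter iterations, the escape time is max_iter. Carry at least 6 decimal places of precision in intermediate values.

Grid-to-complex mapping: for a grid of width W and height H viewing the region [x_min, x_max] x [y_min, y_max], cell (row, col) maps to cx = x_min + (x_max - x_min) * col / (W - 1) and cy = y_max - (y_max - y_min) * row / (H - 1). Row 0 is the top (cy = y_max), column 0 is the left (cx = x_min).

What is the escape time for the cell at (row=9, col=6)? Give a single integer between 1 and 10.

z_0 = 0 + 0i, c = 0.4233 + 0.1027i
Iter 1: z = 0.4233 + 0.1027i, |z|^2 = 0.1898
Iter 2: z = 0.5920 + 0.1897i, |z|^2 = 0.3864
Iter 3: z = 0.7378 + 0.3273i, |z|^2 = 0.6515
Iter 4: z = 0.8605 + 0.5857i, |z|^2 = 1.0836
Iter 5: z = 0.8208 + 1.1108i, |z|^2 = 1.9076
Iter 6: z = -0.1369 + 1.9262i, |z|^2 = 3.7289
Iter 7: z = -3.2681 + -0.4248i, |z|^2 = 10.8609
Escaped at iteration 7

Answer: 7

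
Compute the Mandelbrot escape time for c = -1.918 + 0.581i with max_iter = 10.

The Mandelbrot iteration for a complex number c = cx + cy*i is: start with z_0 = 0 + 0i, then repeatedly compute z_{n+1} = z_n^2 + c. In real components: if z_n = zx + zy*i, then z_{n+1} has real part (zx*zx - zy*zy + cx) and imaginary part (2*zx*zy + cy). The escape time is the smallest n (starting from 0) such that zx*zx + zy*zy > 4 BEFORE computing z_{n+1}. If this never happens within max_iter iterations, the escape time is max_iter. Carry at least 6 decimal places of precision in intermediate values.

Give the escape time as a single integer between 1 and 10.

Answer: 1

Derivation:
z_0 = 0 + 0i, c = -1.9180 + 0.5810i
Iter 1: z = -1.9180 + 0.5810i, |z|^2 = 4.0163
Escaped at iteration 1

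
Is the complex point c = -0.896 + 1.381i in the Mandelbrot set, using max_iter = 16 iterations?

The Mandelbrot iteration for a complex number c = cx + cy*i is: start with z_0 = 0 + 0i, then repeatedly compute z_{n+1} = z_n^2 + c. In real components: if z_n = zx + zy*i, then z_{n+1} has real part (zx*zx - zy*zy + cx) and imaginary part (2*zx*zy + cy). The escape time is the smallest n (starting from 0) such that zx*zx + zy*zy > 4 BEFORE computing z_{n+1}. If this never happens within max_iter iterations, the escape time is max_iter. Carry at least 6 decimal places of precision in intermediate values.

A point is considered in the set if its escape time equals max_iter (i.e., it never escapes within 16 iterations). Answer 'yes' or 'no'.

Answer: no

Derivation:
z_0 = 0 + 0i, c = -0.8960 + 1.3810i
Iter 1: z = -0.8960 + 1.3810i, |z|^2 = 2.7100
Iter 2: z = -2.0003 + -1.0938i, |z|^2 = 5.1977
Escaped at iteration 2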